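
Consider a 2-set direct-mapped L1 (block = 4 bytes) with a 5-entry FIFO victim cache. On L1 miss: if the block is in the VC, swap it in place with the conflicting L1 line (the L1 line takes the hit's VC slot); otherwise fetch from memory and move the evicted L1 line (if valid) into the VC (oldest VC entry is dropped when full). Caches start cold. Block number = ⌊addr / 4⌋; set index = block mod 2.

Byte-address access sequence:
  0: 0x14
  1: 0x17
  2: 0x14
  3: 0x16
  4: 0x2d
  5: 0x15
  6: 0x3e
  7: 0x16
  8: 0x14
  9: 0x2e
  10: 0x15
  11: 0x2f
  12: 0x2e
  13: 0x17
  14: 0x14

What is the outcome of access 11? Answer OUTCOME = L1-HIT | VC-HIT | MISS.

OUTCOME = VC-HIT

#0 0x14→b5/s1 MISS; vc=[]
#1 0x17→b5/s1 L1-HIT; vc=[]
#2 0x14→b5/s1 L1-HIT; vc=[]
#3 0x16→b5/s1 L1-HIT; vc=[]
#4 0x2d→b11/s1 MISS; vc=[5]
#5 0x15→b5/s1 VC-HIT; vc=[11]
#6 0x3e→b15/s1 MISS; vc=[11,5]
#7 0x16→b5/s1 VC-HIT; vc=[11,15]
#8 0x14→b5/s1 L1-HIT; vc=[11,15]
#9 0x2e→b11/s1 VC-HIT; vc=[5,15]
#10 0x15→b5/s1 VC-HIT; vc=[11,15]
#11 0x2f→b11/s1 VC-HIT; vc=[5,15]
#12 0x2e→b11/s1 L1-HIT; vc=[5,15]
#13 0x17→b5/s1 VC-HIT; vc=[11,15]
#14 0x14→b5/s1 L1-HIT; vc=[11,15]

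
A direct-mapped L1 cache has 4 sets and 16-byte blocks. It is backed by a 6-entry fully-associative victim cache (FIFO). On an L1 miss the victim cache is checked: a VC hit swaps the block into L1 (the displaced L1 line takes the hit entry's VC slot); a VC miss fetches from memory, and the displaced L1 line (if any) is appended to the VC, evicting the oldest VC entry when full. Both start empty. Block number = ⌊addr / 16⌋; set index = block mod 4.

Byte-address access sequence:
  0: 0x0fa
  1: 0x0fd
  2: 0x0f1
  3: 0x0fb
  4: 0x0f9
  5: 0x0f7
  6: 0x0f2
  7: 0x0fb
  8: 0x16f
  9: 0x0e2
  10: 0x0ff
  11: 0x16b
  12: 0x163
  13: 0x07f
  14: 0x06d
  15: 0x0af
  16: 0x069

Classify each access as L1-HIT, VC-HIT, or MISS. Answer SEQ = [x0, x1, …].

SEQ = [MISS, L1-HIT, L1-HIT, L1-HIT, L1-HIT, L1-HIT, L1-HIT, L1-HIT, MISS, MISS, L1-HIT, VC-HIT, L1-HIT, MISS, MISS, MISS, VC-HIT]

0: 0xfa (blk 15, set 3) → MISS  vc=[]
1: 0xfd (blk 15, set 3) → L1-HIT  vc=[]
2: 0xf1 (blk 15, set 3) → L1-HIT  vc=[]
3: 0xfb (blk 15, set 3) → L1-HIT  vc=[]
4: 0xf9 (blk 15, set 3) → L1-HIT  vc=[]
5: 0xf7 (blk 15, set 3) → L1-HIT  vc=[]
6: 0xf2 (blk 15, set 3) → L1-HIT  vc=[]
7: 0xfb (blk 15, set 3) → L1-HIT  vc=[]
8: 0x16f (blk 22, set 2) → MISS  vc=[]
9: 0xe2 (blk 14, set 2) → MISS  vc=[22]
10: 0xff (blk 15, set 3) → L1-HIT  vc=[22]
11: 0x16b (blk 22, set 2) → VC-HIT  vc=[14]
12: 0x163 (blk 22, set 2) → L1-HIT  vc=[14]
13: 0x7f (blk 7, set 3) → MISS  vc=[14, 15]
14: 0x6d (blk 6, set 2) → MISS  vc=[14, 15, 22]
15: 0xaf (blk 10, set 2) → MISS  vc=[14, 15, 22, 6]
16: 0x69 (blk 6, set 2) → VC-HIT  vc=[14, 15, 22, 10]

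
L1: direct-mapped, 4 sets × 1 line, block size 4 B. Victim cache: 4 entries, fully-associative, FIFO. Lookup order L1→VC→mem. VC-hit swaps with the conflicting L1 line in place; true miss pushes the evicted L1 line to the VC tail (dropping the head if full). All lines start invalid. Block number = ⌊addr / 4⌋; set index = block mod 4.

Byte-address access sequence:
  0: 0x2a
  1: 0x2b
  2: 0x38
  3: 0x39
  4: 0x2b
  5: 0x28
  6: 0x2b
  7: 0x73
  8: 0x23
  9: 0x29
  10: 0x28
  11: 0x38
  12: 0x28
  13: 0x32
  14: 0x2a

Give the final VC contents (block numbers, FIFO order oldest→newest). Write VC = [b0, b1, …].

#0 0x2a→b10/s2 MISS; vc=[]
#1 0x2b→b10/s2 L1-HIT; vc=[]
#2 0x38→b14/s2 MISS; vc=[10]
#3 0x39→b14/s2 L1-HIT; vc=[10]
#4 0x2b→b10/s2 VC-HIT; vc=[14]
#5 0x28→b10/s2 L1-HIT; vc=[14]
#6 0x2b→b10/s2 L1-HIT; vc=[14]
#7 0x73→b28/s0 MISS; vc=[14]
#8 0x23→b8/s0 MISS; vc=[14,28]
#9 0x29→b10/s2 L1-HIT; vc=[14,28]
#10 0x28→b10/s2 L1-HIT; vc=[14,28]
#11 0x38→b14/s2 VC-HIT; vc=[10,28]
#12 0x28→b10/s2 VC-HIT; vc=[14,28]
#13 0x32→b12/s0 MISS; vc=[14,28,8]
#14 0x2a→b10/s2 L1-HIT; vc=[14,28,8]

VC = [14, 28, 8]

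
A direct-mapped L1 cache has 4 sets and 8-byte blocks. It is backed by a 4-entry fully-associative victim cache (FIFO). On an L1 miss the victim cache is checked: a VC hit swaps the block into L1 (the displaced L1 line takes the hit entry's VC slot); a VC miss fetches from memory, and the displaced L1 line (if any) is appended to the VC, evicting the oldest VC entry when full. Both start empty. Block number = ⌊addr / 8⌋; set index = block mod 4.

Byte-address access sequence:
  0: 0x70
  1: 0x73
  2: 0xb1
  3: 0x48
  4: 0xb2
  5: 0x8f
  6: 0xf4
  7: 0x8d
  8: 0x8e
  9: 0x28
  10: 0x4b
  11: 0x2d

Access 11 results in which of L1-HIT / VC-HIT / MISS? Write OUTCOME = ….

0: 0x70 (blk 14, set 2) → MISS  vc=[]
1: 0x73 (blk 14, set 2) → L1-HIT  vc=[]
2: 0xb1 (blk 22, set 2) → MISS  vc=[14]
3: 0x48 (blk 9, set 1) → MISS  vc=[14]
4: 0xb2 (blk 22, set 2) → L1-HIT  vc=[14]
5: 0x8f (blk 17, set 1) → MISS  vc=[14, 9]
6: 0xf4 (blk 30, set 2) → MISS  vc=[14, 9, 22]
7: 0x8d (blk 17, set 1) → L1-HIT  vc=[14, 9, 22]
8: 0x8e (blk 17, set 1) → L1-HIT  vc=[14, 9, 22]
9: 0x28 (blk 5, set 1) → MISS  vc=[14, 9, 22, 17]
10: 0x4b (blk 9, set 1) → VC-HIT  vc=[14, 5, 22, 17]
11: 0x2d (blk 5, set 1) → VC-HIT  vc=[14, 9, 22, 17]

OUTCOME = VC-HIT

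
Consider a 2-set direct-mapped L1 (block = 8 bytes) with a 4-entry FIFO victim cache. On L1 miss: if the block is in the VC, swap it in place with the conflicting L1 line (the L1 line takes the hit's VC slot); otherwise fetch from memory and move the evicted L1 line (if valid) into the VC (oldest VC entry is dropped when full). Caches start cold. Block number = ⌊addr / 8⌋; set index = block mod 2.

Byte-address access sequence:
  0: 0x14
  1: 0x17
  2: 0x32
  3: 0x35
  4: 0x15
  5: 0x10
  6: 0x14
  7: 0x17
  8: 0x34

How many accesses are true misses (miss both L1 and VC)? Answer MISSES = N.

#0 0x14→b2/s0 MISS; vc=[]
#1 0x17→b2/s0 L1-HIT; vc=[]
#2 0x32→b6/s0 MISS; vc=[2]
#3 0x35→b6/s0 L1-HIT; vc=[2]
#4 0x15→b2/s0 VC-HIT; vc=[6]
#5 0x10→b2/s0 L1-HIT; vc=[6]
#6 0x14→b2/s0 L1-HIT; vc=[6]
#7 0x17→b2/s0 L1-HIT; vc=[6]
#8 0x34→b6/s0 VC-HIT; vc=[2]

MISSES = 2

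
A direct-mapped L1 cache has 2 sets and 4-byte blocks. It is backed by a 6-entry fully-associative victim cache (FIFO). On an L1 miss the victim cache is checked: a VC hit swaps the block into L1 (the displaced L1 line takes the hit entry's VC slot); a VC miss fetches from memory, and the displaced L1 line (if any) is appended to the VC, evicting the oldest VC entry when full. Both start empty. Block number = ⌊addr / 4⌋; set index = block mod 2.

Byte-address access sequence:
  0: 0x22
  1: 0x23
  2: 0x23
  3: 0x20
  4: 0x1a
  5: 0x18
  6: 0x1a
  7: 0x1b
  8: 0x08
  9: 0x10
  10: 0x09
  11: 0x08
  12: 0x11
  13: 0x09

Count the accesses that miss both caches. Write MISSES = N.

#0 0x22→b8/s0 MISS; vc=[]
#1 0x23→b8/s0 L1-HIT; vc=[]
#2 0x23→b8/s0 L1-HIT; vc=[]
#3 0x20→b8/s0 L1-HIT; vc=[]
#4 0x1a→b6/s0 MISS; vc=[8]
#5 0x18→b6/s0 L1-HIT; vc=[8]
#6 0x1a→b6/s0 L1-HIT; vc=[8]
#7 0x1b→b6/s0 L1-HIT; vc=[8]
#8 0x8→b2/s0 MISS; vc=[8,6]
#9 0x10→b4/s0 MISS; vc=[8,6,2]
#10 0x9→b2/s0 VC-HIT; vc=[8,6,4]
#11 0x8→b2/s0 L1-HIT; vc=[8,6,4]
#12 0x11→b4/s0 VC-HIT; vc=[8,6,2]
#13 0x9→b2/s0 VC-HIT; vc=[8,6,4]

MISSES = 4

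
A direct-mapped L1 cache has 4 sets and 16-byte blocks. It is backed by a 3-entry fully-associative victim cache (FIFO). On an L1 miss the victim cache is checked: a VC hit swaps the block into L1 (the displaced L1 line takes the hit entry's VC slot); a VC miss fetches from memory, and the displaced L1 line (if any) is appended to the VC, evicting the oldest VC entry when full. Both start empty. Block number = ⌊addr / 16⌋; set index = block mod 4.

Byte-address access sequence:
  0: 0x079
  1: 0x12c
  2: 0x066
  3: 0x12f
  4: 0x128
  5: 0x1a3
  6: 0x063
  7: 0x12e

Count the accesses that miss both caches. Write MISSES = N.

  [0] addr=0x79 blk=7 s=3: MISS | VC []
  [1] addr=0x12c blk=18 s=2: MISS | VC []
  [2] addr=0x66 blk=6 s=2: MISS | VC [18]
  [3] addr=0x12f blk=18 s=2: VC-HIT | VC [6]
  [4] addr=0x128 blk=18 s=2: L1-HIT | VC [6]
  [5] addr=0x1a3 blk=26 s=2: MISS | VC [6, 18]
  [6] addr=0x63 blk=6 s=2: VC-HIT | VC [26, 18]
  [7] addr=0x12e blk=18 s=2: VC-HIT | VC [26, 6]

MISSES = 4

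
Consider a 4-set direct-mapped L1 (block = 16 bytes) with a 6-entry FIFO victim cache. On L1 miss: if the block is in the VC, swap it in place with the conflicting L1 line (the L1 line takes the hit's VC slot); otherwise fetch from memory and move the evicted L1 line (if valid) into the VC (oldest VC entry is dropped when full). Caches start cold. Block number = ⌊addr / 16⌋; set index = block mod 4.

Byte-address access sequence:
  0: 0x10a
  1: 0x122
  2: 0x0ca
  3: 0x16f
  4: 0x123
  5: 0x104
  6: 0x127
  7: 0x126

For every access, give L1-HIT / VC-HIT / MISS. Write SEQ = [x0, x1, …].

#0 0x10a→b16/s0 MISS; vc=[]
#1 0x122→b18/s2 MISS; vc=[]
#2 0xca→b12/s0 MISS; vc=[16]
#3 0x16f→b22/s2 MISS; vc=[16,18]
#4 0x123→b18/s2 VC-HIT; vc=[16,22]
#5 0x104→b16/s0 VC-HIT; vc=[12,22]
#6 0x127→b18/s2 L1-HIT; vc=[12,22]
#7 0x126→b18/s2 L1-HIT; vc=[12,22]

SEQ = [MISS, MISS, MISS, MISS, VC-HIT, VC-HIT, L1-HIT, L1-HIT]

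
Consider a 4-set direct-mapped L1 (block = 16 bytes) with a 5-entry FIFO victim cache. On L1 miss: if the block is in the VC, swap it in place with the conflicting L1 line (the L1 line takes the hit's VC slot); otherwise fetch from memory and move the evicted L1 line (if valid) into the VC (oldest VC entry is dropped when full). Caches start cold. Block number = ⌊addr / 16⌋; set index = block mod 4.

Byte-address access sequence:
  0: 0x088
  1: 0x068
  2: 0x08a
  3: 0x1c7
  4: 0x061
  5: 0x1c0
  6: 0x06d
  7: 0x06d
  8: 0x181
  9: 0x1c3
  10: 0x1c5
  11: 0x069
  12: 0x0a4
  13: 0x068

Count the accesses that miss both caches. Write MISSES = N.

#0 0x88→b8/s0 MISS; vc=[]
#1 0x68→b6/s2 MISS; vc=[]
#2 0x8a→b8/s0 L1-HIT; vc=[]
#3 0x1c7→b28/s0 MISS; vc=[8]
#4 0x61→b6/s2 L1-HIT; vc=[8]
#5 0x1c0→b28/s0 L1-HIT; vc=[8]
#6 0x6d→b6/s2 L1-HIT; vc=[8]
#7 0x6d→b6/s2 L1-HIT; vc=[8]
#8 0x181→b24/s0 MISS; vc=[8,28]
#9 0x1c3→b28/s0 VC-HIT; vc=[8,24]
#10 0x1c5→b28/s0 L1-HIT; vc=[8,24]
#11 0x69→b6/s2 L1-HIT; vc=[8,24]
#12 0xa4→b10/s2 MISS; vc=[8,24,6]
#13 0x68→b6/s2 VC-HIT; vc=[8,24,10]

MISSES = 5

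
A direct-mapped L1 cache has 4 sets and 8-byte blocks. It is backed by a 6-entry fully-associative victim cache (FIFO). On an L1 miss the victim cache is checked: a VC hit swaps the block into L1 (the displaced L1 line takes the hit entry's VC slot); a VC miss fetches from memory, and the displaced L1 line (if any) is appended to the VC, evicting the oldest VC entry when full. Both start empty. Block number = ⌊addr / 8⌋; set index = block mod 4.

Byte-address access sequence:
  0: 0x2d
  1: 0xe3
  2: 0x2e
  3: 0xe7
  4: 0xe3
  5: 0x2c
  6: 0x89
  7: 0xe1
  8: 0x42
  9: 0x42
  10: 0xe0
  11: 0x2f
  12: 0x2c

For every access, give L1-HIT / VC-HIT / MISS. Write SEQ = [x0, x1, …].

0: 0x2d (blk 5, set 1) → MISS  vc=[]
1: 0xe3 (blk 28, set 0) → MISS  vc=[]
2: 0x2e (blk 5, set 1) → L1-HIT  vc=[]
3: 0xe7 (blk 28, set 0) → L1-HIT  vc=[]
4: 0xe3 (blk 28, set 0) → L1-HIT  vc=[]
5: 0x2c (blk 5, set 1) → L1-HIT  vc=[]
6: 0x89 (blk 17, set 1) → MISS  vc=[5]
7: 0xe1 (blk 28, set 0) → L1-HIT  vc=[5]
8: 0x42 (blk 8, set 0) → MISS  vc=[5, 28]
9: 0x42 (blk 8, set 0) → L1-HIT  vc=[5, 28]
10: 0xe0 (blk 28, set 0) → VC-HIT  vc=[5, 8]
11: 0x2f (blk 5, set 1) → VC-HIT  vc=[17, 8]
12: 0x2c (blk 5, set 1) → L1-HIT  vc=[17, 8]

SEQ = [MISS, MISS, L1-HIT, L1-HIT, L1-HIT, L1-HIT, MISS, L1-HIT, MISS, L1-HIT, VC-HIT, VC-HIT, L1-HIT]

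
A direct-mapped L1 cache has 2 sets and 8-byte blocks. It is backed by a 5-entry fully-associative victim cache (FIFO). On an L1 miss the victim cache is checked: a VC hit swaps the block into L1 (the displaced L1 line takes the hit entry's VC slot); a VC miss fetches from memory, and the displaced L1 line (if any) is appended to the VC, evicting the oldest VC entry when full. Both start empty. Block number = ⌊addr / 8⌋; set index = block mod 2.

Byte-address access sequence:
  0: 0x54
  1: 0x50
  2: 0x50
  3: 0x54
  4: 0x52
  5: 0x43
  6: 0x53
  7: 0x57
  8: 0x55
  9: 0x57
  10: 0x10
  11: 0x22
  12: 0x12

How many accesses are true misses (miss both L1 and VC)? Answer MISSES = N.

  [0] addr=0x54 blk=10 s=0: MISS | VC []
  [1] addr=0x50 blk=10 s=0: L1-HIT | VC []
  [2] addr=0x50 blk=10 s=0: L1-HIT | VC []
  [3] addr=0x54 blk=10 s=0: L1-HIT | VC []
  [4] addr=0x52 blk=10 s=0: L1-HIT | VC []
  [5] addr=0x43 blk=8 s=0: MISS | VC [10]
  [6] addr=0x53 blk=10 s=0: VC-HIT | VC [8]
  [7] addr=0x57 blk=10 s=0: L1-HIT | VC [8]
  [8] addr=0x55 blk=10 s=0: L1-HIT | VC [8]
  [9] addr=0x57 blk=10 s=0: L1-HIT | VC [8]
  [10] addr=0x10 blk=2 s=0: MISS | VC [8, 10]
  [11] addr=0x22 blk=4 s=0: MISS | VC [8, 10, 2]
  [12] addr=0x12 blk=2 s=0: VC-HIT | VC [8, 10, 4]

MISSES = 4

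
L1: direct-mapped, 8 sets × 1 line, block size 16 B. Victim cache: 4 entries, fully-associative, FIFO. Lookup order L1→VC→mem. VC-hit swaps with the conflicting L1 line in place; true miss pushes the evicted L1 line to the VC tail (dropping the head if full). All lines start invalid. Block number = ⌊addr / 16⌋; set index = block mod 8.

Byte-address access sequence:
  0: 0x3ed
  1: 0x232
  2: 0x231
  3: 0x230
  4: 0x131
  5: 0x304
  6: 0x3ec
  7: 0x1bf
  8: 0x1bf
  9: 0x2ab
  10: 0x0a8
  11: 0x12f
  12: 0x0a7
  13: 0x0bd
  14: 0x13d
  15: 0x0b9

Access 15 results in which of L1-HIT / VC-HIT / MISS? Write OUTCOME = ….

OUTCOME = VC-HIT

#0 0x3ed→b62/s6 MISS; vc=[]
#1 0x232→b35/s3 MISS; vc=[]
#2 0x231→b35/s3 L1-HIT; vc=[]
#3 0x230→b35/s3 L1-HIT; vc=[]
#4 0x131→b19/s3 MISS; vc=[35]
#5 0x304→b48/s0 MISS; vc=[35]
#6 0x3ec→b62/s6 L1-HIT; vc=[35]
#7 0x1bf→b27/s3 MISS; vc=[35,19]
#8 0x1bf→b27/s3 L1-HIT; vc=[35,19]
#9 0x2ab→b42/s2 MISS; vc=[35,19]
#10 0xa8→b10/s2 MISS; vc=[35,19,42]
#11 0x12f→b18/s2 MISS; vc=[35,19,42,10]
#12 0xa7→b10/s2 VC-HIT; vc=[35,19,42,18]
#13 0xbd→b11/s3 MISS; vc=[19,42,18,27]
#14 0x13d→b19/s3 VC-HIT; vc=[11,42,18,27]
#15 0xb9→b11/s3 VC-HIT; vc=[19,42,18,27]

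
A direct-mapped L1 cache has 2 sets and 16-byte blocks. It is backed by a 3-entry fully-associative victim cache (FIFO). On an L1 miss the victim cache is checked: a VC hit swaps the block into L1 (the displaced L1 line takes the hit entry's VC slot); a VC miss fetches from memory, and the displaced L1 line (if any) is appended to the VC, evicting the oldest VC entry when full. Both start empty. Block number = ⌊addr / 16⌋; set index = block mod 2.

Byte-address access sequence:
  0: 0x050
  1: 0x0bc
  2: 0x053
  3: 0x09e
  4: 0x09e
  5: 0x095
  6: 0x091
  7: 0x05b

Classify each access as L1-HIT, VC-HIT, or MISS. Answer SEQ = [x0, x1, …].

SEQ = [MISS, MISS, VC-HIT, MISS, L1-HIT, L1-HIT, L1-HIT, VC-HIT]

  [0] addr=0x50 blk=5 s=1: MISS | VC []
  [1] addr=0xbc blk=11 s=1: MISS | VC [5]
  [2] addr=0x53 blk=5 s=1: VC-HIT | VC [11]
  [3] addr=0x9e blk=9 s=1: MISS | VC [11, 5]
  [4] addr=0x9e blk=9 s=1: L1-HIT | VC [11, 5]
  [5] addr=0x95 blk=9 s=1: L1-HIT | VC [11, 5]
  [6] addr=0x91 blk=9 s=1: L1-HIT | VC [11, 5]
  [7] addr=0x5b blk=5 s=1: VC-HIT | VC [11, 9]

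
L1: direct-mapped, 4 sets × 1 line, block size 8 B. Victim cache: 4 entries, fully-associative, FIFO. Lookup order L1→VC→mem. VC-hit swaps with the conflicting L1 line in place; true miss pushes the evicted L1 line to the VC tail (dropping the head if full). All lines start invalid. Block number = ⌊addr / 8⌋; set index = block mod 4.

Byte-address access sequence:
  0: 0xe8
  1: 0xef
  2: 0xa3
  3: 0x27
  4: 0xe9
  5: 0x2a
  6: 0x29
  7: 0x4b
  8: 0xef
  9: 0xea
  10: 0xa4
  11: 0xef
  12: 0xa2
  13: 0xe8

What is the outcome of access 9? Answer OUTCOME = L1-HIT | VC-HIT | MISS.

OUTCOME = L1-HIT

  [0] addr=0xe8 blk=29 s=1: MISS | VC []
  [1] addr=0xef blk=29 s=1: L1-HIT | VC []
  [2] addr=0xa3 blk=20 s=0: MISS | VC []
  [3] addr=0x27 blk=4 s=0: MISS | VC [20]
  [4] addr=0xe9 blk=29 s=1: L1-HIT | VC [20]
  [5] addr=0x2a blk=5 s=1: MISS | VC [20, 29]
  [6] addr=0x29 blk=5 s=1: L1-HIT | VC [20, 29]
  [7] addr=0x4b blk=9 s=1: MISS | VC [20, 29, 5]
  [8] addr=0xef blk=29 s=1: VC-HIT | VC [20, 9, 5]
  [9] addr=0xea blk=29 s=1: L1-HIT | VC [20, 9, 5]
  [10] addr=0xa4 blk=20 s=0: VC-HIT | VC [4, 9, 5]
  [11] addr=0xef blk=29 s=1: L1-HIT | VC [4, 9, 5]
  [12] addr=0xa2 blk=20 s=0: L1-HIT | VC [4, 9, 5]
  [13] addr=0xe8 blk=29 s=1: L1-HIT | VC [4, 9, 5]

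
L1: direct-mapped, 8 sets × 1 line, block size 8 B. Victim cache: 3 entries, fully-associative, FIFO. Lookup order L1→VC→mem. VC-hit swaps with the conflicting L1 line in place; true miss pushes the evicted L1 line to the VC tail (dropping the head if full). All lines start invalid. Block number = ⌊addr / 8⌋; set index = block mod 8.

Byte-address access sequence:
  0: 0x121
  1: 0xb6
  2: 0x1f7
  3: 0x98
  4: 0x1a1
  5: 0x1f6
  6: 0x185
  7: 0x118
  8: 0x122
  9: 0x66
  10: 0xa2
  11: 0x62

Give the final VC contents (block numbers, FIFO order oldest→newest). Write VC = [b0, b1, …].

VC = [19, 36, 20]

#0 0x121→b36/s4 MISS; vc=[]
#1 0xb6→b22/s6 MISS; vc=[]
#2 0x1f7→b62/s6 MISS; vc=[22]
#3 0x98→b19/s3 MISS; vc=[22]
#4 0x1a1→b52/s4 MISS; vc=[22,36]
#5 0x1f6→b62/s6 L1-HIT; vc=[22,36]
#6 0x185→b48/s0 MISS; vc=[22,36]
#7 0x118→b35/s3 MISS; vc=[22,36,19]
#8 0x122→b36/s4 VC-HIT; vc=[22,52,19]
#9 0x66→b12/s4 MISS; vc=[52,19,36]
#10 0xa2→b20/s4 MISS; vc=[19,36,12]
#11 0x62→b12/s4 VC-HIT; vc=[19,36,20]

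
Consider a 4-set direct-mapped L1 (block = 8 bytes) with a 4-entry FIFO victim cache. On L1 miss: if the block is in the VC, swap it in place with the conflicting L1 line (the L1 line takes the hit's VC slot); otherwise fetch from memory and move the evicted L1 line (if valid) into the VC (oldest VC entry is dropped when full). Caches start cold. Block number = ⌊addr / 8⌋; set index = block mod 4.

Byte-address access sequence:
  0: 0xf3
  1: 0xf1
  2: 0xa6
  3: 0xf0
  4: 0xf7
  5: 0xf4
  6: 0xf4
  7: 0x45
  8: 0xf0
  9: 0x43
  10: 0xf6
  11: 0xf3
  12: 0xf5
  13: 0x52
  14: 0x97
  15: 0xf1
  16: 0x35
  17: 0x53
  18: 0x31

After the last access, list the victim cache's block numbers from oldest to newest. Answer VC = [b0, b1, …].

VC = [20, 18, 10, 30]

0: 0xf3 (blk 30, set 2) → MISS  vc=[]
1: 0xf1 (blk 30, set 2) → L1-HIT  vc=[]
2: 0xa6 (blk 20, set 0) → MISS  vc=[]
3: 0xf0 (blk 30, set 2) → L1-HIT  vc=[]
4: 0xf7 (blk 30, set 2) → L1-HIT  vc=[]
5: 0xf4 (blk 30, set 2) → L1-HIT  vc=[]
6: 0xf4 (blk 30, set 2) → L1-HIT  vc=[]
7: 0x45 (blk 8, set 0) → MISS  vc=[20]
8: 0xf0 (blk 30, set 2) → L1-HIT  vc=[20]
9: 0x43 (blk 8, set 0) → L1-HIT  vc=[20]
10: 0xf6 (blk 30, set 2) → L1-HIT  vc=[20]
11: 0xf3 (blk 30, set 2) → L1-HIT  vc=[20]
12: 0xf5 (blk 30, set 2) → L1-HIT  vc=[20]
13: 0x52 (blk 10, set 2) → MISS  vc=[20, 30]
14: 0x97 (blk 18, set 2) → MISS  vc=[20, 30, 10]
15: 0xf1 (blk 30, set 2) → VC-HIT  vc=[20, 18, 10]
16: 0x35 (blk 6, set 2) → MISS  vc=[20, 18, 10, 30]
17: 0x53 (blk 10, set 2) → VC-HIT  vc=[20, 18, 6, 30]
18: 0x31 (blk 6, set 2) → VC-HIT  vc=[20, 18, 10, 30]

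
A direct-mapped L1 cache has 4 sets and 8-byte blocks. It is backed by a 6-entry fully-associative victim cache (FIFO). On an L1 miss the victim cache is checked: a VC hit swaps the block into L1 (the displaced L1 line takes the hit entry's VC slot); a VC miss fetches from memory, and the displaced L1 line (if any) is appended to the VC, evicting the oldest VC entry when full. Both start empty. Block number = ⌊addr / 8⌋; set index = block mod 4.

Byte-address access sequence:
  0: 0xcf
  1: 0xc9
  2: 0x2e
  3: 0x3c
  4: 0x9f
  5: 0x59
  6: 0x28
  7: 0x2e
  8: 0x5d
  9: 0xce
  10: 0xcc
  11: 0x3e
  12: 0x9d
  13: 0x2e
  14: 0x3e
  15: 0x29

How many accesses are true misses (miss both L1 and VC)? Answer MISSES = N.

MISSES = 5

#0 0xcf→b25/s1 MISS; vc=[]
#1 0xc9→b25/s1 L1-HIT; vc=[]
#2 0x2e→b5/s1 MISS; vc=[25]
#3 0x3c→b7/s3 MISS; vc=[25]
#4 0x9f→b19/s3 MISS; vc=[25,7]
#5 0x59→b11/s3 MISS; vc=[25,7,19]
#6 0x28→b5/s1 L1-HIT; vc=[25,7,19]
#7 0x2e→b5/s1 L1-HIT; vc=[25,7,19]
#8 0x5d→b11/s3 L1-HIT; vc=[25,7,19]
#9 0xce→b25/s1 VC-HIT; vc=[5,7,19]
#10 0xcc→b25/s1 L1-HIT; vc=[5,7,19]
#11 0x3e→b7/s3 VC-HIT; vc=[5,11,19]
#12 0x9d→b19/s3 VC-HIT; vc=[5,11,7]
#13 0x2e→b5/s1 VC-HIT; vc=[25,11,7]
#14 0x3e→b7/s3 VC-HIT; vc=[25,11,19]
#15 0x29→b5/s1 L1-HIT; vc=[25,11,19]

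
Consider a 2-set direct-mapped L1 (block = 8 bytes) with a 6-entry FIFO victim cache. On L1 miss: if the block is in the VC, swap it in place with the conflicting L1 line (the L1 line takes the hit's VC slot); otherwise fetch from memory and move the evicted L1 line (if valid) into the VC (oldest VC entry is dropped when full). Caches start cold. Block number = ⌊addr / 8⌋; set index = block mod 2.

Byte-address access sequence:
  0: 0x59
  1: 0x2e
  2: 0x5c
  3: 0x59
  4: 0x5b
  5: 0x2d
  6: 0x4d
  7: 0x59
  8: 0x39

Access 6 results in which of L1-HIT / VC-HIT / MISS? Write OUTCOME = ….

#0 0x59→b11/s1 MISS; vc=[]
#1 0x2e→b5/s1 MISS; vc=[11]
#2 0x5c→b11/s1 VC-HIT; vc=[5]
#3 0x59→b11/s1 L1-HIT; vc=[5]
#4 0x5b→b11/s1 L1-HIT; vc=[5]
#5 0x2d→b5/s1 VC-HIT; vc=[11]
#6 0x4d→b9/s1 MISS; vc=[11,5]
#7 0x59→b11/s1 VC-HIT; vc=[9,5]
#8 0x39→b7/s1 MISS; vc=[9,5,11]

OUTCOME = MISS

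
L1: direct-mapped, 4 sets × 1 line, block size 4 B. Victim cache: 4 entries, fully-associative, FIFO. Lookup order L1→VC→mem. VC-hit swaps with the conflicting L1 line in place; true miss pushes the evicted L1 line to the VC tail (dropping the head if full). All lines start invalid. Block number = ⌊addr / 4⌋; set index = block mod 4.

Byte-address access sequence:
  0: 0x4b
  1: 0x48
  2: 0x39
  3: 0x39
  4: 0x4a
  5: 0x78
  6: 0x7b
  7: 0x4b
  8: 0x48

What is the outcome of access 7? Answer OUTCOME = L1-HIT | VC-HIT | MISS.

OUTCOME = VC-HIT

#0 0x4b→b18/s2 MISS; vc=[]
#1 0x48→b18/s2 L1-HIT; vc=[]
#2 0x39→b14/s2 MISS; vc=[18]
#3 0x39→b14/s2 L1-HIT; vc=[18]
#4 0x4a→b18/s2 VC-HIT; vc=[14]
#5 0x78→b30/s2 MISS; vc=[14,18]
#6 0x7b→b30/s2 L1-HIT; vc=[14,18]
#7 0x4b→b18/s2 VC-HIT; vc=[14,30]
#8 0x48→b18/s2 L1-HIT; vc=[14,30]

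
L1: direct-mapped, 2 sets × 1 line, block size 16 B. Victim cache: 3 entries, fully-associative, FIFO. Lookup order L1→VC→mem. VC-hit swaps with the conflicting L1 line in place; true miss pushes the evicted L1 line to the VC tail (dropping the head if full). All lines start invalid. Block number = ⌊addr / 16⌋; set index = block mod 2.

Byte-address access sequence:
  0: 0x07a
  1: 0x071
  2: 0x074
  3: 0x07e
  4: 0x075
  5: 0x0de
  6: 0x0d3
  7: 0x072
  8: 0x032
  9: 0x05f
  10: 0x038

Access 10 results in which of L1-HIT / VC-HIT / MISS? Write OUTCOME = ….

  [0] addr=0x7a blk=7 s=1: MISS | VC []
  [1] addr=0x71 blk=7 s=1: L1-HIT | VC []
  [2] addr=0x74 blk=7 s=1: L1-HIT | VC []
  [3] addr=0x7e blk=7 s=1: L1-HIT | VC []
  [4] addr=0x75 blk=7 s=1: L1-HIT | VC []
  [5] addr=0xde blk=13 s=1: MISS | VC [7]
  [6] addr=0xd3 blk=13 s=1: L1-HIT | VC [7]
  [7] addr=0x72 blk=7 s=1: VC-HIT | VC [13]
  [8] addr=0x32 blk=3 s=1: MISS | VC [13, 7]
  [9] addr=0x5f blk=5 s=1: MISS | VC [13, 7, 3]
  [10] addr=0x38 blk=3 s=1: VC-HIT | VC [13, 7, 5]

OUTCOME = VC-HIT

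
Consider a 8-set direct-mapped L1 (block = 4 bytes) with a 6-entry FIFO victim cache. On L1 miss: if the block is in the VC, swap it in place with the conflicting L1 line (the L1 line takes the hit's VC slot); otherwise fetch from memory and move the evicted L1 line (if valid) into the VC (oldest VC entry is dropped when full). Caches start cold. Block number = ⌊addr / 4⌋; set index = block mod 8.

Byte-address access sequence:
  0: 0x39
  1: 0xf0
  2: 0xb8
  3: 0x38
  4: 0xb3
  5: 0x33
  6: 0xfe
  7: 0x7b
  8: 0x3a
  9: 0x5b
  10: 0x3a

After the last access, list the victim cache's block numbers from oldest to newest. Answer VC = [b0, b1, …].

0: 0x39 (blk 14, set 6) → MISS  vc=[]
1: 0xf0 (blk 60, set 4) → MISS  vc=[]
2: 0xb8 (blk 46, set 6) → MISS  vc=[14]
3: 0x38 (blk 14, set 6) → VC-HIT  vc=[46]
4: 0xb3 (blk 44, set 4) → MISS  vc=[46, 60]
5: 0x33 (blk 12, set 4) → MISS  vc=[46, 60, 44]
6: 0xfe (blk 63, set 7) → MISS  vc=[46, 60, 44]
7: 0x7b (blk 30, set 6) → MISS  vc=[46, 60, 44, 14]
8: 0x3a (blk 14, set 6) → VC-HIT  vc=[46, 60, 44, 30]
9: 0x5b (blk 22, set 6) → MISS  vc=[46, 60, 44, 30, 14]
10: 0x3a (blk 14, set 6) → VC-HIT  vc=[46, 60, 44, 30, 22]

VC = [46, 60, 44, 30, 22]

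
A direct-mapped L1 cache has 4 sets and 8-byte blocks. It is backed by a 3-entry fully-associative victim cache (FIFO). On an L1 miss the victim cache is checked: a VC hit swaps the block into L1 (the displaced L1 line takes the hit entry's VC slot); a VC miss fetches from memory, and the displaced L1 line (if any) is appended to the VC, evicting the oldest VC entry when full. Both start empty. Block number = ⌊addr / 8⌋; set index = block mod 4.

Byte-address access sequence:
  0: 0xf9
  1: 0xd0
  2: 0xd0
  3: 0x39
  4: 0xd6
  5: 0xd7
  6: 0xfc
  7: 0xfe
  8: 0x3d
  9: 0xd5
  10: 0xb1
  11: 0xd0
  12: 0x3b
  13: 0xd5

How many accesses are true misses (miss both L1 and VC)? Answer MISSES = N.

MISSES = 4

#0 0xf9→b31/s3 MISS; vc=[]
#1 0xd0→b26/s2 MISS; vc=[]
#2 0xd0→b26/s2 L1-HIT; vc=[]
#3 0x39→b7/s3 MISS; vc=[31]
#4 0xd6→b26/s2 L1-HIT; vc=[31]
#5 0xd7→b26/s2 L1-HIT; vc=[31]
#6 0xfc→b31/s3 VC-HIT; vc=[7]
#7 0xfe→b31/s3 L1-HIT; vc=[7]
#8 0x3d→b7/s3 VC-HIT; vc=[31]
#9 0xd5→b26/s2 L1-HIT; vc=[31]
#10 0xb1→b22/s2 MISS; vc=[31,26]
#11 0xd0→b26/s2 VC-HIT; vc=[31,22]
#12 0x3b→b7/s3 L1-HIT; vc=[31,22]
#13 0xd5→b26/s2 L1-HIT; vc=[31,22]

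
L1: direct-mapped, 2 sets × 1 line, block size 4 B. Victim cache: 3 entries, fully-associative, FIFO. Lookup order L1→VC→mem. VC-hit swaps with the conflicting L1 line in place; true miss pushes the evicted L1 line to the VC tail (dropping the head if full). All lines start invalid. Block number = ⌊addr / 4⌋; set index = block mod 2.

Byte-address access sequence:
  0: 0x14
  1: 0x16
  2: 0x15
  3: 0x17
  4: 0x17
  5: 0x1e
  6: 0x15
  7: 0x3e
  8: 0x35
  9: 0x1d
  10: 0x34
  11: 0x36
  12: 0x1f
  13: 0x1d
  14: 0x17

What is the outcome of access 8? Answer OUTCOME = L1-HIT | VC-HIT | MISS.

OUTCOME = MISS

#0 0x14→b5/s1 MISS; vc=[]
#1 0x16→b5/s1 L1-HIT; vc=[]
#2 0x15→b5/s1 L1-HIT; vc=[]
#3 0x17→b5/s1 L1-HIT; vc=[]
#4 0x17→b5/s1 L1-HIT; vc=[]
#5 0x1e→b7/s1 MISS; vc=[5]
#6 0x15→b5/s1 VC-HIT; vc=[7]
#7 0x3e→b15/s1 MISS; vc=[7,5]
#8 0x35→b13/s1 MISS; vc=[7,5,15]
#9 0x1d→b7/s1 VC-HIT; vc=[13,5,15]
#10 0x34→b13/s1 VC-HIT; vc=[7,5,15]
#11 0x36→b13/s1 L1-HIT; vc=[7,5,15]
#12 0x1f→b7/s1 VC-HIT; vc=[13,5,15]
#13 0x1d→b7/s1 L1-HIT; vc=[13,5,15]
#14 0x17→b5/s1 VC-HIT; vc=[13,7,15]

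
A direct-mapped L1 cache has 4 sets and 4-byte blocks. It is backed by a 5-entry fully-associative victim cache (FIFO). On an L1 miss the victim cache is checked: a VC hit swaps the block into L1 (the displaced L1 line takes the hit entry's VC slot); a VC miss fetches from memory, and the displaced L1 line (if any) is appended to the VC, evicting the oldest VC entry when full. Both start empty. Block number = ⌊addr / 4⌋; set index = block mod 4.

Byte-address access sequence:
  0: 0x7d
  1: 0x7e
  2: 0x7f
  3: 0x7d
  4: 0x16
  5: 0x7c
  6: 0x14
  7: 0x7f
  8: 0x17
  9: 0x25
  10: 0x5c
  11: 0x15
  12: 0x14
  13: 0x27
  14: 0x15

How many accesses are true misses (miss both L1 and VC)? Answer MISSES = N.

MISSES = 4

0: 0x7d (blk 31, set 3) → MISS  vc=[]
1: 0x7e (blk 31, set 3) → L1-HIT  vc=[]
2: 0x7f (blk 31, set 3) → L1-HIT  vc=[]
3: 0x7d (blk 31, set 3) → L1-HIT  vc=[]
4: 0x16 (blk 5, set 1) → MISS  vc=[]
5: 0x7c (blk 31, set 3) → L1-HIT  vc=[]
6: 0x14 (blk 5, set 1) → L1-HIT  vc=[]
7: 0x7f (blk 31, set 3) → L1-HIT  vc=[]
8: 0x17 (blk 5, set 1) → L1-HIT  vc=[]
9: 0x25 (blk 9, set 1) → MISS  vc=[5]
10: 0x5c (blk 23, set 3) → MISS  vc=[5, 31]
11: 0x15 (blk 5, set 1) → VC-HIT  vc=[9, 31]
12: 0x14 (blk 5, set 1) → L1-HIT  vc=[9, 31]
13: 0x27 (blk 9, set 1) → VC-HIT  vc=[5, 31]
14: 0x15 (blk 5, set 1) → VC-HIT  vc=[9, 31]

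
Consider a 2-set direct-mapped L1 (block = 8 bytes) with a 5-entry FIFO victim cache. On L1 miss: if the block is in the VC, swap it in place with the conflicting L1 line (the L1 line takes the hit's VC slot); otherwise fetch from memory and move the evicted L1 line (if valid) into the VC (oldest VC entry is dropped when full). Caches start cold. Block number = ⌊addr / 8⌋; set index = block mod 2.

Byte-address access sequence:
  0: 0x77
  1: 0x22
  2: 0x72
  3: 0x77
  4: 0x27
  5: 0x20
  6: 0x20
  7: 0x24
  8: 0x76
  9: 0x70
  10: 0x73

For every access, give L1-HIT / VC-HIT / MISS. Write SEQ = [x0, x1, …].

SEQ = [MISS, MISS, VC-HIT, L1-HIT, VC-HIT, L1-HIT, L1-HIT, L1-HIT, VC-HIT, L1-HIT, L1-HIT]

0: 0x77 (blk 14, set 0) → MISS  vc=[]
1: 0x22 (blk 4, set 0) → MISS  vc=[14]
2: 0x72 (blk 14, set 0) → VC-HIT  vc=[4]
3: 0x77 (blk 14, set 0) → L1-HIT  vc=[4]
4: 0x27 (blk 4, set 0) → VC-HIT  vc=[14]
5: 0x20 (blk 4, set 0) → L1-HIT  vc=[14]
6: 0x20 (blk 4, set 0) → L1-HIT  vc=[14]
7: 0x24 (blk 4, set 0) → L1-HIT  vc=[14]
8: 0x76 (blk 14, set 0) → VC-HIT  vc=[4]
9: 0x70 (blk 14, set 0) → L1-HIT  vc=[4]
10: 0x73 (blk 14, set 0) → L1-HIT  vc=[4]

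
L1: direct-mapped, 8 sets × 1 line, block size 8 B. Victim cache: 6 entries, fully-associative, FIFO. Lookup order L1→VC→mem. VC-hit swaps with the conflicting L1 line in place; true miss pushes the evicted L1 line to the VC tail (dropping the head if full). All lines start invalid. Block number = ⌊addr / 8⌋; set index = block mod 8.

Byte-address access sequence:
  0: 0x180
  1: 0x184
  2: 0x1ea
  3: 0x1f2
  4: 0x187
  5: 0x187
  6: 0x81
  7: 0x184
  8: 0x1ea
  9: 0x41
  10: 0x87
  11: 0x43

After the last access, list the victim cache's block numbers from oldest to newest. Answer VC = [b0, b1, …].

VC = [16, 48]

0: 0x180 (blk 48, set 0) → MISS  vc=[]
1: 0x184 (blk 48, set 0) → L1-HIT  vc=[]
2: 0x1ea (blk 61, set 5) → MISS  vc=[]
3: 0x1f2 (blk 62, set 6) → MISS  vc=[]
4: 0x187 (blk 48, set 0) → L1-HIT  vc=[]
5: 0x187 (blk 48, set 0) → L1-HIT  vc=[]
6: 0x81 (blk 16, set 0) → MISS  vc=[48]
7: 0x184 (blk 48, set 0) → VC-HIT  vc=[16]
8: 0x1ea (blk 61, set 5) → L1-HIT  vc=[16]
9: 0x41 (blk 8, set 0) → MISS  vc=[16, 48]
10: 0x87 (blk 16, set 0) → VC-HIT  vc=[8, 48]
11: 0x43 (blk 8, set 0) → VC-HIT  vc=[16, 48]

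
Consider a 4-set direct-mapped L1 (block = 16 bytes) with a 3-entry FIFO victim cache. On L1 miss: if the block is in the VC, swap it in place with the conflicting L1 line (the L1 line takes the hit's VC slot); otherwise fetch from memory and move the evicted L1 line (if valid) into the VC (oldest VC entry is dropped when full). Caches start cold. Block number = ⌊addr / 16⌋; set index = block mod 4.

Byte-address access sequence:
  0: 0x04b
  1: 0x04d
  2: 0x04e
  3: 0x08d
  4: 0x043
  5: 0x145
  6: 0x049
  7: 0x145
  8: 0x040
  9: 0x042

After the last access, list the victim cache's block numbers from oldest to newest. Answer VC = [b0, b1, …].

#0 0x4b→b4/s0 MISS; vc=[]
#1 0x4d→b4/s0 L1-HIT; vc=[]
#2 0x4e→b4/s0 L1-HIT; vc=[]
#3 0x8d→b8/s0 MISS; vc=[4]
#4 0x43→b4/s0 VC-HIT; vc=[8]
#5 0x145→b20/s0 MISS; vc=[8,4]
#6 0x49→b4/s0 VC-HIT; vc=[8,20]
#7 0x145→b20/s0 VC-HIT; vc=[8,4]
#8 0x40→b4/s0 VC-HIT; vc=[8,20]
#9 0x42→b4/s0 L1-HIT; vc=[8,20]

VC = [8, 20]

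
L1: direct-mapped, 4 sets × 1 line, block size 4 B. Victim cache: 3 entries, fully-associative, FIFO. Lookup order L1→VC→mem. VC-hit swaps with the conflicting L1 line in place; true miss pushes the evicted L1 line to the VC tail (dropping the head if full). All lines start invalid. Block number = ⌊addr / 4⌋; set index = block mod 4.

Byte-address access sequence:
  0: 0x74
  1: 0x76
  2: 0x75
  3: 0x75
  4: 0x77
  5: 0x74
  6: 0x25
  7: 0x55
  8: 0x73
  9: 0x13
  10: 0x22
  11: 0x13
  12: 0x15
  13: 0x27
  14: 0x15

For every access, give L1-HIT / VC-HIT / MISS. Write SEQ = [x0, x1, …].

SEQ = [MISS, L1-HIT, L1-HIT, L1-HIT, L1-HIT, L1-HIT, MISS, MISS, MISS, MISS, MISS, VC-HIT, MISS, MISS, VC-HIT]

  [0] addr=0x74 blk=29 s=1: MISS | VC []
  [1] addr=0x76 blk=29 s=1: L1-HIT | VC []
  [2] addr=0x75 blk=29 s=1: L1-HIT | VC []
  [3] addr=0x75 blk=29 s=1: L1-HIT | VC []
  [4] addr=0x77 blk=29 s=1: L1-HIT | VC []
  [5] addr=0x74 blk=29 s=1: L1-HIT | VC []
  [6] addr=0x25 blk=9 s=1: MISS | VC [29]
  [7] addr=0x55 blk=21 s=1: MISS | VC [29, 9]
  [8] addr=0x73 blk=28 s=0: MISS | VC [29, 9]
  [9] addr=0x13 blk=4 s=0: MISS | VC [29, 9, 28]
  [10] addr=0x22 blk=8 s=0: MISS | VC [9, 28, 4]
  [11] addr=0x13 blk=4 s=0: VC-HIT | VC [9, 28, 8]
  [12] addr=0x15 blk=5 s=1: MISS | VC [28, 8, 21]
  [13] addr=0x27 blk=9 s=1: MISS | VC [8, 21, 5]
  [14] addr=0x15 blk=5 s=1: VC-HIT | VC [8, 21, 9]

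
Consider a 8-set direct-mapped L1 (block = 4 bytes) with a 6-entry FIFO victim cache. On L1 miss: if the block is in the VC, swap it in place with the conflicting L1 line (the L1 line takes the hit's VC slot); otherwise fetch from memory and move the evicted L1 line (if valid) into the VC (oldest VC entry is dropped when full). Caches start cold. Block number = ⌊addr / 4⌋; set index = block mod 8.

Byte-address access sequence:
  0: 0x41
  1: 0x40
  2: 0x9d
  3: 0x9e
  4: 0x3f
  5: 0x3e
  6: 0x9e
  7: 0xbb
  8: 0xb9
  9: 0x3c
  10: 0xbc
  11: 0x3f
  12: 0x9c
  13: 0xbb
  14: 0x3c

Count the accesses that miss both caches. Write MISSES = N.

MISSES = 5

0: 0x41 (blk 16, set 0) → MISS  vc=[]
1: 0x40 (blk 16, set 0) → L1-HIT  vc=[]
2: 0x9d (blk 39, set 7) → MISS  vc=[]
3: 0x9e (blk 39, set 7) → L1-HIT  vc=[]
4: 0x3f (blk 15, set 7) → MISS  vc=[39]
5: 0x3e (blk 15, set 7) → L1-HIT  vc=[39]
6: 0x9e (blk 39, set 7) → VC-HIT  vc=[15]
7: 0xbb (blk 46, set 6) → MISS  vc=[15]
8: 0xb9 (blk 46, set 6) → L1-HIT  vc=[15]
9: 0x3c (blk 15, set 7) → VC-HIT  vc=[39]
10: 0xbc (blk 47, set 7) → MISS  vc=[39, 15]
11: 0x3f (blk 15, set 7) → VC-HIT  vc=[39, 47]
12: 0x9c (blk 39, set 7) → VC-HIT  vc=[15, 47]
13: 0xbb (blk 46, set 6) → L1-HIT  vc=[15, 47]
14: 0x3c (blk 15, set 7) → VC-HIT  vc=[39, 47]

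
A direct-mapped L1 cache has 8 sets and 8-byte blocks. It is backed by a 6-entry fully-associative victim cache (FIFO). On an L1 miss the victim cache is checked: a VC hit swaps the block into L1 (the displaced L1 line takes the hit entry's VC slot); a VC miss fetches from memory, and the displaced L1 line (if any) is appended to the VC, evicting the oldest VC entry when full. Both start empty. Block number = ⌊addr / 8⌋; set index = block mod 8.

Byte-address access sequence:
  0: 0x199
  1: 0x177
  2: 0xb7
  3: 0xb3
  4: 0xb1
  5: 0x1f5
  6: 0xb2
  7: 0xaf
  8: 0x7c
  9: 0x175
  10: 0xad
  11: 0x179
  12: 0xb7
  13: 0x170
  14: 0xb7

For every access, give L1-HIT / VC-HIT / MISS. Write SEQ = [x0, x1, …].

0: 0x199 (blk 51, set 3) → MISS  vc=[]
1: 0x177 (blk 46, set 6) → MISS  vc=[]
2: 0xb7 (blk 22, set 6) → MISS  vc=[46]
3: 0xb3 (blk 22, set 6) → L1-HIT  vc=[46]
4: 0xb1 (blk 22, set 6) → L1-HIT  vc=[46]
5: 0x1f5 (blk 62, set 6) → MISS  vc=[46, 22]
6: 0xb2 (blk 22, set 6) → VC-HIT  vc=[46, 62]
7: 0xaf (blk 21, set 5) → MISS  vc=[46, 62]
8: 0x7c (blk 15, set 7) → MISS  vc=[46, 62]
9: 0x175 (blk 46, set 6) → VC-HIT  vc=[22, 62]
10: 0xad (blk 21, set 5) → L1-HIT  vc=[22, 62]
11: 0x179 (blk 47, set 7) → MISS  vc=[22, 62, 15]
12: 0xb7 (blk 22, set 6) → VC-HIT  vc=[46, 62, 15]
13: 0x170 (blk 46, set 6) → VC-HIT  vc=[22, 62, 15]
14: 0xb7 (blk 22, set 6) → VC-HIT  vc=[46, 62, 15]

SEQ = [MISS, MISS, MISS, L1-HIT, L1-HIT, MISS, VC-HIT, MISS, MISS, VC-HIT, L1-HIT, MISS, VC-HIT, VC-HIT, VC-HIT]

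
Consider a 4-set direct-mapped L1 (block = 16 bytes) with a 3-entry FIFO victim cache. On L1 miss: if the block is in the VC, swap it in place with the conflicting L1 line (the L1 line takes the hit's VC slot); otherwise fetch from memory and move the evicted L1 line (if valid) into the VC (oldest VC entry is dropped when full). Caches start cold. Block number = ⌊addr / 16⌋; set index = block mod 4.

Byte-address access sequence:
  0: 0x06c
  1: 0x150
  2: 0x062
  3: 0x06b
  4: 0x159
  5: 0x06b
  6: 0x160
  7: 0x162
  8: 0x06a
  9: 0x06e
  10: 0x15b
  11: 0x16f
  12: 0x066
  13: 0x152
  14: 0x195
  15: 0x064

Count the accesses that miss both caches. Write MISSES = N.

#0 0x6c→b6/s2 MISS; vc=[]
#1 0x150→b21/s1 MISS; vc=[]
#2 0x62→b6/s2 L1-HIT; vc=[]
#3 0x6b→b6/s2 L1-HIT; vc=[]
#4 0x159→b21/s1 L1-HIT; vc=[]
#5 0x6b→b6/s2 L1-HIT; vc=[]
#6 0x160→b22/s2 MISS; vc=[6]
#7 0x162→b22/s2 L1-HIT; vc=[6]
#8 0x6a→b6/s2 VC-HIT; vc=[22]
#9 0x6e→b6/s2 L1-HIT; vc=[22]
#10 0x15b→b21/s1 L1-HIT; vc=[22]
#11 0x16f→b22/s2 VC-HIT; vc=[6]
#12 0x66→b6/s2 VC-HIT; vc=[22]
#13 0x152→b21/s1 L1-HIT; vc=[22]
#14 0x195→b25/s1 MISS; vc=[22,21]
#15 0x64→b6/s2 L1-HIT; vc=[22,21]

MISSES = 4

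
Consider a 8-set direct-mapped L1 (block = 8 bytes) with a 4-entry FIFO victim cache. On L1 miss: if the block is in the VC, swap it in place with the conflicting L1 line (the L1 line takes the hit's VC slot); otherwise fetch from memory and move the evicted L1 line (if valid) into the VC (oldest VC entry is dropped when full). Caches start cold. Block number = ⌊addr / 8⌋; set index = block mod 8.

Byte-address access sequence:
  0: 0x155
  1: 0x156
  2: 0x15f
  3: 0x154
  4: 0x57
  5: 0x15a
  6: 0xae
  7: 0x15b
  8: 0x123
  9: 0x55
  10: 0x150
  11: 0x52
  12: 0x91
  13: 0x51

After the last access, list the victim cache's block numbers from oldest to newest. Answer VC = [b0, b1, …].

VC = [42, 18]

0: 0x155 (blk 42, set 2) → MISS  vc=[]
1: 0x156 (blk 42, set 2) → L1-HIT  vc=[]
2: 0x15f (blk 43, set 3) → MISS  vc=[]
3: 0x154 (blk 42, set 2) → L1-HIT  vc=[]
4: 0x57 (blk 10, set 2) → MISS  vc=[42]
5: 0x15a (blk 43, set 3) → L1-HIT  vc=[42]
6: 0xae (blk 21, set 5) → MISS  vc=[42]
7: 0x15b (blk 43, set 3) → L1-HIT  vc=[42]
8: 0x123 (blk 36, set 4) → MISS  vc=[42]
9: 0x55 (blk 10, set 2) → L1-HIT  vc=[42]
10: 0x150 (blk 42, set 2) → VC-HIT  vc=[10]
11: 0x52 (blk 10, set 2) → VC-HIT  vc=[42]
12: 0x91 (blk 18, set 2) → MISS  vc=[42, 10]
13: 0x51 (blk 10, set 2) → VC-HIT  vc=[42, 18]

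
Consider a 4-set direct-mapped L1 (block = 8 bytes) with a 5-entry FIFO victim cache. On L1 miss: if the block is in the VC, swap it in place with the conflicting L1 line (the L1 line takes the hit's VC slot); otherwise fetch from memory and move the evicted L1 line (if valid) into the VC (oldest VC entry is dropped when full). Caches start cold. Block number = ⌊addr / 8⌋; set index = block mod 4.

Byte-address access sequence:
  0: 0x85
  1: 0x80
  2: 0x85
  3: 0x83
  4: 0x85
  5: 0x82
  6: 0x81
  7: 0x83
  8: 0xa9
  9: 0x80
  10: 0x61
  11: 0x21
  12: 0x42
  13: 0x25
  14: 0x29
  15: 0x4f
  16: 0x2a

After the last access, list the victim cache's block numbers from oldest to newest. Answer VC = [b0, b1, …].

#0 0x85→b16/s0 MISS; vc=[]
#1 0x80→b16/s0 L1-HIT; vc=[]
#2 0x85→b16/s0 L1-HIT; vc=[]
#3 0x83→b16/s0 L1-HIT; vc=[]
#4 0x85→b16/s0 L1-HIT; vc=[]
#5 0x82→b16/s0 L1-HIT; vc=[]
#6 0x81→b16/s0 L1-HIT; vc=[]
#7 0x83→b16/s0 L1-HIT; vc=[]
#8 0xa9→b21/s1 MISS; vc=[]
#9 0x80→b16/s0 L1-HIT; vc=[]
#10 0x61→b12/s0 MISS; vc=[16]
#11 0x21→b4/s0 MISS; vc=[16,12]
#12 0x42→b8/s0 MISS; vc=[16,12,4]
#13 0x25→b4/s0 VC-HIT; vc=[16,12,8]
#14 0x29→b5/s1 MISS; vc=[16,12,8,21]
#15 0x4f→b9/s1 MISS; vc=[16,12,8,21,5]
#16 0x2a→b5/s1 VC-HIT; vc=[16,12,8,21,9]

VC = [16, 12, 8, 21, 9]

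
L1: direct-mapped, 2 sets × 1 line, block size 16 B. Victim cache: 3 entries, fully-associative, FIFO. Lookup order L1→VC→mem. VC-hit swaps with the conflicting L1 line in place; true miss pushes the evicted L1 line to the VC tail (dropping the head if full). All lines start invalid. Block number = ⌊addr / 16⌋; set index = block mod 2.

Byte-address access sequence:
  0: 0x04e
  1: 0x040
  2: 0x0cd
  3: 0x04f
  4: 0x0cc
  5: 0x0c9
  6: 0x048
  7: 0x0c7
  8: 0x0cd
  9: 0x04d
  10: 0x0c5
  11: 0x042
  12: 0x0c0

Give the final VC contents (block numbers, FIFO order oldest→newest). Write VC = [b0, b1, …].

#0 0x4e→b4/s0 MISS; vc=[]
#1 0x40→b4/s0 L1-HIT; vc=[]
#2 0xcd→b12/s0 MISS; vc=[4]
#3 0x4f→b4/s0 VC-HIT; vc=[12]
#4 0xcc→b12/s0 VC-HIT; vc=[4]
#5 0xc9→b12/s0 L1-HIT; vc=[4]
#6 0x48→b4/s0 VC-HIT; vc=[12]
#7 0xc7→b12/s0 VC-HIT; vc=[4]
#8 0xcd→b12/s0 L1-HIT; vc=[4]
#9 0x4d→b4/s0 VC-HIT; vc=[12]
#10 0xc5→b12/s0 VC-HIT; vc=[4]
#11 0x42→b4/s0 VC-HIT; vc=[12]
#12 0xc0→b12/s0 VC-HIT; vc=[4]

VC = [4]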